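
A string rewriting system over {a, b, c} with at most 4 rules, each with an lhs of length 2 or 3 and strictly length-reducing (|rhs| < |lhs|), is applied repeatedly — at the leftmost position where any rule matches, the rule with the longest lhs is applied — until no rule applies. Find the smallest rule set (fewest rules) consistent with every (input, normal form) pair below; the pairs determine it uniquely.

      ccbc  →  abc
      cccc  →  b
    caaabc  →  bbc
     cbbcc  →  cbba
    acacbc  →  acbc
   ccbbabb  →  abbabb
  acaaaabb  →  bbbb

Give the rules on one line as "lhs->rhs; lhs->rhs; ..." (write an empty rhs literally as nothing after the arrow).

  | ccbc => abc
  | cccc => acc => aa => b
  | caaabc => aabc => bbc
  | cbbcc => cbba

aa->b; ca->; cc->a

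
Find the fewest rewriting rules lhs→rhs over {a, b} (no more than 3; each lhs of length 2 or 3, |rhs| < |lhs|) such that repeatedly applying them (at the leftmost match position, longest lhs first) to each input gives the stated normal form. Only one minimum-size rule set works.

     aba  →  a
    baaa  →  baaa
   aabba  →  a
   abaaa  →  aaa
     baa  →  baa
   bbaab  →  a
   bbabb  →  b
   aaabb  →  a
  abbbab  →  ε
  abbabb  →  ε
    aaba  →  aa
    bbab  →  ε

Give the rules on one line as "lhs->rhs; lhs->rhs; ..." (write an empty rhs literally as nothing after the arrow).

ab->; bb->

  | aba => a
  | baaa
  | aabba => aba => a
  | abaaa => aaa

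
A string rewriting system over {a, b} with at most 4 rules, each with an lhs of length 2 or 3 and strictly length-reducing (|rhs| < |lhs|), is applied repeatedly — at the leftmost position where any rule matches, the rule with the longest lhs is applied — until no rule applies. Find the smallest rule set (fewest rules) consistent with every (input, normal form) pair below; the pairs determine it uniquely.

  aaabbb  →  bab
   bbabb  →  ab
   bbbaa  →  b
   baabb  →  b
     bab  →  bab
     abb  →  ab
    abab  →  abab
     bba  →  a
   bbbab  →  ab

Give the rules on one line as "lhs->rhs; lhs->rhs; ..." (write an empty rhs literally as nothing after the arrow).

aa->b; bb->b; bba->a

  | aaabbb => babbb => babb => bab
  | bbabb => abb => ab
  | bbbaa => bbaa => aa => b
  | baabb => bbbb => bbb => bb => b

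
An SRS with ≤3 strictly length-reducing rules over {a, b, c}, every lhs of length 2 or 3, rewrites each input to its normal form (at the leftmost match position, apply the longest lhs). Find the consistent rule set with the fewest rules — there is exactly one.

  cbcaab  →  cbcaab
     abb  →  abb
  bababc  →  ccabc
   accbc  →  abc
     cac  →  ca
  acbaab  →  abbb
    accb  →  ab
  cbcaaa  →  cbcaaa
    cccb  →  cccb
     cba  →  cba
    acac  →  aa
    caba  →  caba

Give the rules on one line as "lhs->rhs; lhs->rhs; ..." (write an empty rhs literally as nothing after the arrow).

ac->a; baa->bb; bab->cc

  | cbcaab
  | abb
  | bababc => ccabc
  | accbc => acbc => abc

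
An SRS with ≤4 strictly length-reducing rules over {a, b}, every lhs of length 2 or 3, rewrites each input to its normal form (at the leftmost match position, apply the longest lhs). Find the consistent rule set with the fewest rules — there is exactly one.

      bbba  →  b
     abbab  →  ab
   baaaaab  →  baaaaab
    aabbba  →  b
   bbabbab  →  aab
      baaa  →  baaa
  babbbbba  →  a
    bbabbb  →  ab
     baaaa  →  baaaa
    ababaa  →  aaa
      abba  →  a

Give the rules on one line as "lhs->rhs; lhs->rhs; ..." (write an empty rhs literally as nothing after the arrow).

  | bbba => aba => b
  | abbab => ab
  | baaaaab
  | aabbba => aba => b

aba->b; abb->; bb->a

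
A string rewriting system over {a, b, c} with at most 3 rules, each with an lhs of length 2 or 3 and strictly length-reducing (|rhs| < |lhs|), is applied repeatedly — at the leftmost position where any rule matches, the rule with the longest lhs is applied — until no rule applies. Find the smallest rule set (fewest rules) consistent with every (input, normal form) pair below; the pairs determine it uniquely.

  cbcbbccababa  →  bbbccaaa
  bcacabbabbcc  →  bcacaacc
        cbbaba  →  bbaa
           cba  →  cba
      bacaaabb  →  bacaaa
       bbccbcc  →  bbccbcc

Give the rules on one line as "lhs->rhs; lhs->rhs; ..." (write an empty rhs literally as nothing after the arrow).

ab->a; cbb->bb

  | cbcbbccababa => cbbbccababa => bbbccababa => bbbccaaba => bbbccaaa
  | bcacabbabbcc => bcacababbcc => bcacaabbcc => bcacaabcc => bcacaacc
  | cbbaba => bbaba => bbaa
  | cba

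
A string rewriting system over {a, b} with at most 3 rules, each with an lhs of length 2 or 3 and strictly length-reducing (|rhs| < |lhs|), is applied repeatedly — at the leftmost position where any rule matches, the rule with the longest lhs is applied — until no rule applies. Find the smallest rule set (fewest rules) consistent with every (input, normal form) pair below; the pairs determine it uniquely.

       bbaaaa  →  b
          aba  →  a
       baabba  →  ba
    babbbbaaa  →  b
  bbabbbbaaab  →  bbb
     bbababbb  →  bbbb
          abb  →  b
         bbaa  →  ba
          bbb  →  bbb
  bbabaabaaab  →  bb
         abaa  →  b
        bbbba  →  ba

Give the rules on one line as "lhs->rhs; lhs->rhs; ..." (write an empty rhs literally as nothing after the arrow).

aa->b; ab->; bba->aa

  | bbaaaa => aaaaa => baaa => bba => aa => b
  | aba => a
  | baabba => bbbba => bbaa => aaa => ba
  | babbbbaaa => bbbbaaa => bbaaaa => aaaaa => baaa => bba => aa => b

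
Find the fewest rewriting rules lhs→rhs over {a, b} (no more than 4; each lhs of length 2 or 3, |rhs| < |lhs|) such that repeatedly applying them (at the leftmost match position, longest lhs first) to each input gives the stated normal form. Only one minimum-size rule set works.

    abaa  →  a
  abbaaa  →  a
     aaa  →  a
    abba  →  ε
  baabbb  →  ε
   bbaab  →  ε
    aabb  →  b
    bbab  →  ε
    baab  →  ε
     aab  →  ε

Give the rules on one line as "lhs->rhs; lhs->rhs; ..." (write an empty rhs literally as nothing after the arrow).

aa->a; ab->; ba->; bb->

  | abaa => aa => a
  | abbaaa => baaa => aa => a
  | aaa => aa => a
  | abba => ba => ε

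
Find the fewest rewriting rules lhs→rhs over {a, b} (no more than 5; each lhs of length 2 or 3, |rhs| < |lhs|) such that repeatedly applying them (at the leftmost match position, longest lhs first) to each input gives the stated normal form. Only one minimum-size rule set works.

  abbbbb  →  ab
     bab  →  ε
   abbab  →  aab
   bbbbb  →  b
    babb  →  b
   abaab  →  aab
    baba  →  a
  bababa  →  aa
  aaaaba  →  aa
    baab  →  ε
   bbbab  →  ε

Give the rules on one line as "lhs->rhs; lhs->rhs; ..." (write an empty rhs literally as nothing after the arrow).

  | abbbbb => abbb => ab
  | bab => bb => ε
  | abbab => aab
  | bbbbb => bbb => b

aaa->aa; aba->aa; ba->b; bb->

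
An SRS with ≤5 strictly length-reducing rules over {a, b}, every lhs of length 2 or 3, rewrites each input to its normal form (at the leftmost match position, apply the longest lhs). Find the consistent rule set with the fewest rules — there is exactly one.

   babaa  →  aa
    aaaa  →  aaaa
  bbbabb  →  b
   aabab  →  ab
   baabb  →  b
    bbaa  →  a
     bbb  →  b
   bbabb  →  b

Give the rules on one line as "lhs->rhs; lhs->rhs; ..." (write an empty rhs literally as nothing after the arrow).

aab->; bab->; bb->b; bba->

  | babaa => aa
  | aaaa
  | bbbabb => bbabb => bb => b
  | aabab => ab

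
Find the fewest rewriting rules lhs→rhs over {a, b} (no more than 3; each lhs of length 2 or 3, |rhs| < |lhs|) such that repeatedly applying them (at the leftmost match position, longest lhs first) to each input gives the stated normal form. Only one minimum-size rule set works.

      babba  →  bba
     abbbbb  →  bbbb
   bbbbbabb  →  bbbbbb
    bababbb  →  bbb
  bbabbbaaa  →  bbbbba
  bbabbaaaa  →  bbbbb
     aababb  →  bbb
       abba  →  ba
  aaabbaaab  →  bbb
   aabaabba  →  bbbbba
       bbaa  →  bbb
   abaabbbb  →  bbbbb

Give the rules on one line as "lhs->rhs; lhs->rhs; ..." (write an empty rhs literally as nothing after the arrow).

  | babba => bba
  | abbbbb => bbbb
  | bbbbbabb => bbbbbb
  | bababbb => babbb => bbb

aa->b; ab->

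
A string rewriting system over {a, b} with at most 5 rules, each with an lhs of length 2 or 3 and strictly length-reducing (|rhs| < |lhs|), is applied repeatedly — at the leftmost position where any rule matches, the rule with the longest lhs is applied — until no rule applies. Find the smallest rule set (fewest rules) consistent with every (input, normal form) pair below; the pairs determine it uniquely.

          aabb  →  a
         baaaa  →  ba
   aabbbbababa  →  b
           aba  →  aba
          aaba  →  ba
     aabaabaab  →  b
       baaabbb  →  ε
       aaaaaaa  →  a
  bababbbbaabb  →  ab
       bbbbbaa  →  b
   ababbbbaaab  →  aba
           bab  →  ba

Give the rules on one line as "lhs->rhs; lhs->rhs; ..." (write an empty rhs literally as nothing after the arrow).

  | aabb => bb => a
  | baaaa => ba
  | aabbbbababa => bbbbababa => abbababa => aaababa => baba => baa => b
  | aba

aa->; aaa->; bab->ba; bb->a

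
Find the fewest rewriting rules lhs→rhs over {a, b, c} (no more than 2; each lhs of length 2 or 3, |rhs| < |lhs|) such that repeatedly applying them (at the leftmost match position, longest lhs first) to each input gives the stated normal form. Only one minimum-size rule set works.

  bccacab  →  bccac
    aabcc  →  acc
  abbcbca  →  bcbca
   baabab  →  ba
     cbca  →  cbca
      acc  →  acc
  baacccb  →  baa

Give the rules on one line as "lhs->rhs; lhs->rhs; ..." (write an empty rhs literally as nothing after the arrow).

ab->; ccc->a

  | bccacab => bccac
  | aabcc => acc
  | abbcbca => bcbca
  | baabab => baab => ba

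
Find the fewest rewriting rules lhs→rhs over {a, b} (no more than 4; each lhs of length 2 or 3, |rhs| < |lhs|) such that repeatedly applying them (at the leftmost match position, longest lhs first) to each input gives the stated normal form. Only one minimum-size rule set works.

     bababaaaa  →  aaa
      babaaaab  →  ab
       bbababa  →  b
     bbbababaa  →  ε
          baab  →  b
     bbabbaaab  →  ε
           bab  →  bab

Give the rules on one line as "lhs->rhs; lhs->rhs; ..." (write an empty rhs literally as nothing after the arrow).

aab->; aba->; baa->; bba->

  | bababaaaa => bbaaaa => aaa
  | babaaaab => baaab => ab
  | bbababa => baba => b
  | bbbababaa => bbabaa => baa => ε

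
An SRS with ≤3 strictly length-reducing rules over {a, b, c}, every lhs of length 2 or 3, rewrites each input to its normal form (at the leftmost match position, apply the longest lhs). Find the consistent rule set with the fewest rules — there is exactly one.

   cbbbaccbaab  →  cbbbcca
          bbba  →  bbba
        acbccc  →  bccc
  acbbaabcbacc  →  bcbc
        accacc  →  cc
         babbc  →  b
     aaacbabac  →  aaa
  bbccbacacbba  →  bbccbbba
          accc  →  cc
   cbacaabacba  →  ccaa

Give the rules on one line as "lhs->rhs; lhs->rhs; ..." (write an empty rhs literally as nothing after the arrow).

  | cbbbaccbaab => cbbbcbaab => cbbbccab => cbbbcca
  | bbba
  | acbccc => bccc
  | acbbaabcbacc => bbaabcbacc => bcabcbacc => bcacbacc => bcbacc => bcbc

ab->a; ac->; baa->ca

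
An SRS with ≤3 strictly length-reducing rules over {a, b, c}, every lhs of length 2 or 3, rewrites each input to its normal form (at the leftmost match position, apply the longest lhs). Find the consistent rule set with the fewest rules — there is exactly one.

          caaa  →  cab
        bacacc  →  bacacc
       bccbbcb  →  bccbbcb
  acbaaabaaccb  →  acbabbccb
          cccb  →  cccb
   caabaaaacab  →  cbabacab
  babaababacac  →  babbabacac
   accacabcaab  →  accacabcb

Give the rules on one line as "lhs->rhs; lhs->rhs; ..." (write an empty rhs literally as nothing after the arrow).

  | caaa => cab
  | bacacc
  | bccbbcb
  | acbaaabaaccb => acbabbaaccb => acbabbccb

aa->; aaa->ab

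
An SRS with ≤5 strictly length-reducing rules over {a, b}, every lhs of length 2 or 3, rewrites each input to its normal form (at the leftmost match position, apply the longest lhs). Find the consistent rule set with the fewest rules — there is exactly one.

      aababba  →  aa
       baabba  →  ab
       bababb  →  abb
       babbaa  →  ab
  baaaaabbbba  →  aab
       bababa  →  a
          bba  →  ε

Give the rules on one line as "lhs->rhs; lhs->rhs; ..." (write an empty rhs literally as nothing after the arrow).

  | aababba => aaba => aa
  | baabba => abbba => ab
  | bababb => abb
  | babbaa => baa => ab

ba->; baa->ab; bab->; bba->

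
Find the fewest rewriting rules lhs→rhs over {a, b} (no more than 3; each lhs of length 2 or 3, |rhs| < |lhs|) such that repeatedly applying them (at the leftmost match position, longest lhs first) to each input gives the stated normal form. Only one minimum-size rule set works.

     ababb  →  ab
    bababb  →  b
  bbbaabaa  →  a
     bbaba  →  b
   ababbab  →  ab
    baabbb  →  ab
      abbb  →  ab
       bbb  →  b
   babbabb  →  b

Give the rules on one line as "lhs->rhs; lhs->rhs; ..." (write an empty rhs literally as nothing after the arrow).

  | ababb => abb => ab
  | bababb => babb => bb => b
  | bbbaabaa => bbaabaa => babaa => baa => a
  | bbaba => bba => b

ba->; bb->b; bba->b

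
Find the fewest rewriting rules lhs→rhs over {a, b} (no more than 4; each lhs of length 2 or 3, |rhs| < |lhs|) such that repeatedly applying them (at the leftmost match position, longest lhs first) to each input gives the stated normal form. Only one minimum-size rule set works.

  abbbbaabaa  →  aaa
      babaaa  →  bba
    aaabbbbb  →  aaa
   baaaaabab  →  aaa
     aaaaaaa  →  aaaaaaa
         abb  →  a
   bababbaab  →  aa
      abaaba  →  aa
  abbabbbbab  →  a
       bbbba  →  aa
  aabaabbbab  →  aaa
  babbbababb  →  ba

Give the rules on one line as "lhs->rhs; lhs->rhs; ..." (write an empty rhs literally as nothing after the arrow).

  | abbbbaabaa => abbbaabaa => abbaabaa => abaabaa => aabaa => aaa
  | babaaa => baaa => bba
  | aaabbbbb => aaabbbb => aaabbb => aaabb => aaab => aaa
  | baaaaabab => bbaaabab => bbbabab => aaabab => aaab => aaa

ab->a; aba->a; baa->bb; bbb->aa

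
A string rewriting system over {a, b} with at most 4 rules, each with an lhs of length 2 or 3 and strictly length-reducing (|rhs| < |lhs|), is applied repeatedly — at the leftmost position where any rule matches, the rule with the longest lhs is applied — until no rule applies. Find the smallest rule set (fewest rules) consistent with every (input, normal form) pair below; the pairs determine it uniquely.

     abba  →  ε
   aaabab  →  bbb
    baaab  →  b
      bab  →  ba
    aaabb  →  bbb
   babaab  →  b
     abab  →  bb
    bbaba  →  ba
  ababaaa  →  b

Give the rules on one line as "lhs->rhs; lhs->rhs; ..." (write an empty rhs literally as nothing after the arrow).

  | abba => bba => ε
  | aaabab => babab => baab => bbb
  | baaab => bbab => b
  | bab => ba

aa->b; ab->a; abb->bb; bba->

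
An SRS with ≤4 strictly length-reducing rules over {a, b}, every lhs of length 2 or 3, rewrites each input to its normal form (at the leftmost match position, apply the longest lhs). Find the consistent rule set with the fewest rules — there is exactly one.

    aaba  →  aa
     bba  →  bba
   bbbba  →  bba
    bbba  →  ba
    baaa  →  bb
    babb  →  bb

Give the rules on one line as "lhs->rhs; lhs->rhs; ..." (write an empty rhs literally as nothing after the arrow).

aaa->b; ab->; bbb->b

  | aaba => aa
  | bba
  | bbbba => bba
  | bbba => ba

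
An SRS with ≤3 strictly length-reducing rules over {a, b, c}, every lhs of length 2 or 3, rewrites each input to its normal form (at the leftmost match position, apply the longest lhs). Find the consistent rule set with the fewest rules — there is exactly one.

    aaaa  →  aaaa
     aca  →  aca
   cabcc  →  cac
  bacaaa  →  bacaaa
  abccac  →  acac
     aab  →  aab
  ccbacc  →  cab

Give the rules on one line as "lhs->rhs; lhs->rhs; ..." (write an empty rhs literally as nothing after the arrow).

bb->c; cc->b

  | aaaa
  | aca
  | cabcc => cabb => cac
  | bacaaa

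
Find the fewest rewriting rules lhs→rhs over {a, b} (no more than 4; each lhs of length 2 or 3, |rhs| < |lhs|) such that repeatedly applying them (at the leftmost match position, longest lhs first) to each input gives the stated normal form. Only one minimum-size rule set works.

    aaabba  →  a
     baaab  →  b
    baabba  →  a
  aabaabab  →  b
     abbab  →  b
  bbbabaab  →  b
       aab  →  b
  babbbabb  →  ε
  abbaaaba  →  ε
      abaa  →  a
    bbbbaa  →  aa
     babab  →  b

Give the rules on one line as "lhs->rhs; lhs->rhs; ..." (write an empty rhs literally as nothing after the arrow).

  | aaabba => aabba => abba => bba => a
  | baaab => aab => ab => b
  | baabba => abba => bba => a
  | aabaabab => abaabab => baabab => abab => bab => b

ab->b; ba->; bb->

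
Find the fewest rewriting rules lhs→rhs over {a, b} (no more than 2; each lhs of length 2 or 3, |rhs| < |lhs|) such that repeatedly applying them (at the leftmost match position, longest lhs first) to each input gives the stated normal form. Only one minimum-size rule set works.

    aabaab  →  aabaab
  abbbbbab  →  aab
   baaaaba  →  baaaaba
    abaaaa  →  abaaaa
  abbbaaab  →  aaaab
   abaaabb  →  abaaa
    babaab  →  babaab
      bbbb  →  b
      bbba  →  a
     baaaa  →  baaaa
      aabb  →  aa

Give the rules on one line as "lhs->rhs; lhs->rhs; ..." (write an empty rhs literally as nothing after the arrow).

  | aabaab
  | abbbbbab => abbab => aab
  | baaaaba
  | abaaaa

bb->; bbb->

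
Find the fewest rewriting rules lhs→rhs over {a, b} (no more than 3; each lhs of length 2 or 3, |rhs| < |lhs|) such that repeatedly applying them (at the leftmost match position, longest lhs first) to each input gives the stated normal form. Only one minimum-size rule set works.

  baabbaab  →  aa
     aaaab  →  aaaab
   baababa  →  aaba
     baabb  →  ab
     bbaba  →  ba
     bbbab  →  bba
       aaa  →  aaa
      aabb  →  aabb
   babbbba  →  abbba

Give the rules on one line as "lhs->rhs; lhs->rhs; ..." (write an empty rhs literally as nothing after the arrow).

  | baabbaab => babbaab => abaab => abab => aa
  | aaaab
  | baababa => bababa => aaba
  | baabb => babb => ab

baa->ba; bab->a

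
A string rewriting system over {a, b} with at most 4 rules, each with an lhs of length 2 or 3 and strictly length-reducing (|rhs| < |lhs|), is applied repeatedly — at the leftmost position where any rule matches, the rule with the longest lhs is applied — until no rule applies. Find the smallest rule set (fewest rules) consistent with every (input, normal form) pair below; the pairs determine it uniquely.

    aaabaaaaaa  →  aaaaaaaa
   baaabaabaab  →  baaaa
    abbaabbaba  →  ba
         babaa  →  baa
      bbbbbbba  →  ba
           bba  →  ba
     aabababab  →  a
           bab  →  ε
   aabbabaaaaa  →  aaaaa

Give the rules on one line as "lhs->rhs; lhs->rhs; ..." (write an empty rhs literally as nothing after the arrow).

  | aaabaaaaaa => aaaaaaaa
  | baaabaabaab => baaaabaab => baaaaab => baaaa
  | abbaabbaba => baabbaba => bababa => bbaba => baba => bba => ba
  | babaa => bbaa => baa

ab->; bab->bb; bb->; bba->ba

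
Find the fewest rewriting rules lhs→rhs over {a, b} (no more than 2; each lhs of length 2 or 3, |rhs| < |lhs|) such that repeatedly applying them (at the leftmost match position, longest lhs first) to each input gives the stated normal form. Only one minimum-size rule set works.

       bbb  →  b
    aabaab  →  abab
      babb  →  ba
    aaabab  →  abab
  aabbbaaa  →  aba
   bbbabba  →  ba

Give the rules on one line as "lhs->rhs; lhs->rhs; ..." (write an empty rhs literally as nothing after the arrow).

aa->a; bb->

  | bbb => b
  | aabaab => abaab => abab
  | babb => ba
  | aaabab => aabab => abab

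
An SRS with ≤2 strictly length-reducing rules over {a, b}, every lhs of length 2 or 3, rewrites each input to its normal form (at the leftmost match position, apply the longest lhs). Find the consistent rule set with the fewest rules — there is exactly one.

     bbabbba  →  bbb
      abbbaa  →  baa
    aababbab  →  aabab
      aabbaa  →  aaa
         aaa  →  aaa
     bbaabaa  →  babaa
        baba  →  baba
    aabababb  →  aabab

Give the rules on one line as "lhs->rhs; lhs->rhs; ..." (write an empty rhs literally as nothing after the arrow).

  | bbabbba => bbbba => bbb
  | abbbaa => baa
  | aababbab => aabab
  | aabbaa => aaa

abb->; bba->b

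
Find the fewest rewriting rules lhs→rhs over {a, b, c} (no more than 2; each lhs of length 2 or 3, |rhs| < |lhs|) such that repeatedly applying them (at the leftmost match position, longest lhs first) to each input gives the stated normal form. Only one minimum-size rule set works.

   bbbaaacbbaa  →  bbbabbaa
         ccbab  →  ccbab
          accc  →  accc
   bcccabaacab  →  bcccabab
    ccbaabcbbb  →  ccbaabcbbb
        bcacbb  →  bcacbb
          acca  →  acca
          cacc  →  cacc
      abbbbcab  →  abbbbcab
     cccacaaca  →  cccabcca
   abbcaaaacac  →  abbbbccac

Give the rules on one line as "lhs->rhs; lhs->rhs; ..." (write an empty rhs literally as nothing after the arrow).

  | bbbaaacbbaa => bbbabbaa
  | ccbab
  | accc
  | bcccabaacab => bcccabab

aac->; caa->bc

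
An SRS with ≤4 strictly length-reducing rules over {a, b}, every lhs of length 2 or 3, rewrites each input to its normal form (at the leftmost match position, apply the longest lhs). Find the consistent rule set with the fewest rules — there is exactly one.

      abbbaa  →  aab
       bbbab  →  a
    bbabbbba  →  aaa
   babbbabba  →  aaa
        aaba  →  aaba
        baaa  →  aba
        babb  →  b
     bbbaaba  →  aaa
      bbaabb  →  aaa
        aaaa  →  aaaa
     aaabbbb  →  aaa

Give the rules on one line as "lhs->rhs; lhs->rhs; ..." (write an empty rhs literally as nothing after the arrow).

  | abbbaa => abaa => aab
  | bbbab => abab => a
  | bbabbbba => aabbbba => aabba => aaa
  | babbbabba => bbabba => aabba => aaa

abb->a; baa->ab; bab->; bb->a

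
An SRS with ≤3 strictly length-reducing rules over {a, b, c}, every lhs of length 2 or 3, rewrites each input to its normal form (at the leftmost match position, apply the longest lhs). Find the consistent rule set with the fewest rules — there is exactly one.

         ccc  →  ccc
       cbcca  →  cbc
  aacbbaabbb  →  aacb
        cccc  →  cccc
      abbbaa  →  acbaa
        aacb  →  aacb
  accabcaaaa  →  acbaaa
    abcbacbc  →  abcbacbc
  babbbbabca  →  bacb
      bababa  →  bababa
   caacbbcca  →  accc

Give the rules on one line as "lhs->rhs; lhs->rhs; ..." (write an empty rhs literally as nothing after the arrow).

  | ccc
  | cbcca => cbc
  | aacbbaabbb => aaccaabbb => aacabbb => aabbb => aacb
  | cccc

bb->c; ca->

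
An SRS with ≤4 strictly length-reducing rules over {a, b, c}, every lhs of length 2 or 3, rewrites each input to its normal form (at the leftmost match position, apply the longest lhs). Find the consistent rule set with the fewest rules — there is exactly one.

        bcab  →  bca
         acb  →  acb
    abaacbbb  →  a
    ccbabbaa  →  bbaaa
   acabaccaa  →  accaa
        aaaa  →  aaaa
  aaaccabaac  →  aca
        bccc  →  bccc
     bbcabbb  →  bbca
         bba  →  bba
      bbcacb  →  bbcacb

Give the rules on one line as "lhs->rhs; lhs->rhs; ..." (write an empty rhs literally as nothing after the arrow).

  | bcab => bca
  | acb
  | abaacbbb => aaacbbb => abbb => abb => ab => a
  | ccbabbaa => bbabbaa => bbabaa => bbaaa

aac->; ab->a; ccb->bb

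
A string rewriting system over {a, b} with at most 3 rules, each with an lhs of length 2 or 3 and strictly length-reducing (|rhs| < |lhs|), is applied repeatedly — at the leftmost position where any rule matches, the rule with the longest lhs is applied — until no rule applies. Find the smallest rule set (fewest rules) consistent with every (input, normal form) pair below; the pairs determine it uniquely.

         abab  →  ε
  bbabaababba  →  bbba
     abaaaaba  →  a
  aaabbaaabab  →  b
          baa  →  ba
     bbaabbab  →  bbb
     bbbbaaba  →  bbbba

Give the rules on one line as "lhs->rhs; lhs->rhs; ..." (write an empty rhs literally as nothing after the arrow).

aa->a; ab->

  | abab => ab => ε
  | bbabaababba => bbaababba => bbababba => bbabba => bbba
  | abaaaaba => aaaaba => aaaba => aaba => aba => a
  | aaabbaaabab => aabbaaabab => abbaaabab => baaabab => baabab => babab => bab => b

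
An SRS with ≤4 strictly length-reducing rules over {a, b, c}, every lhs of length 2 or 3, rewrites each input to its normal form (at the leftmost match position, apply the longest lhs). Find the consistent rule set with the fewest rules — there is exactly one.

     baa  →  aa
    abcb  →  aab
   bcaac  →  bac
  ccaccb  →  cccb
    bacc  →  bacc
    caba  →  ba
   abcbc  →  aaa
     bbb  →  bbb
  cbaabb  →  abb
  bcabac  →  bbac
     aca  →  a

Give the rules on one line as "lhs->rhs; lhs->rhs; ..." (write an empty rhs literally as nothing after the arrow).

  | baa => aa
  | abcb => aab
  | bcaac => bac
  | ccaccb => cccb

abc->aa; baa->aa; ca->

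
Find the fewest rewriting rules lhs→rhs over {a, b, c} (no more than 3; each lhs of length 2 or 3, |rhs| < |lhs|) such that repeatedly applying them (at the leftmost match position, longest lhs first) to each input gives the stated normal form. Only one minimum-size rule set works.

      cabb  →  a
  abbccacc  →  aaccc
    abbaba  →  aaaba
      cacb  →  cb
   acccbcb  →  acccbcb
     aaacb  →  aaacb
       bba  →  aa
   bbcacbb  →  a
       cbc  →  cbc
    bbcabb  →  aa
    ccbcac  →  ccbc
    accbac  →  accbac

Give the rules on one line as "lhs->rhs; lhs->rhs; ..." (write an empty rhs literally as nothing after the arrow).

bb->a; ca->

  | cabb => bb => a
  | abbccacc => aaccacc => aaccc
  | abbaba => aaaba
  | cacb => cb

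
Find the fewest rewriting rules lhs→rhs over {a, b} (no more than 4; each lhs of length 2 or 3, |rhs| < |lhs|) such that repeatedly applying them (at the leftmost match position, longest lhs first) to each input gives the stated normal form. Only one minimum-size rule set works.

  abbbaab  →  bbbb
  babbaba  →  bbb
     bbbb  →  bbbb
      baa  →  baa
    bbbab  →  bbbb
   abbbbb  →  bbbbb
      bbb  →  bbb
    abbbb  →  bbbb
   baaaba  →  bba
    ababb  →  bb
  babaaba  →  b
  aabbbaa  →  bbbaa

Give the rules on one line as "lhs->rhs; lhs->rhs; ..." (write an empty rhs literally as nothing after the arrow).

aaa->; ab->b; aba->

  | abbbaab => bbbaab => bbbab => bbbb
  | babbaba => bbbaba => bbb
  | bbbb
  | baa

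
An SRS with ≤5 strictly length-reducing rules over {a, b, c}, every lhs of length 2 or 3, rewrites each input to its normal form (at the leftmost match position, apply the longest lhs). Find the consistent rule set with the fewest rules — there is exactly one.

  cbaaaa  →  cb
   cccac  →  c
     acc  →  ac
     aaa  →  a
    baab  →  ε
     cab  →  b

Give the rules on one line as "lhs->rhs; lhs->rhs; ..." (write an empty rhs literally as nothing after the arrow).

aa->; bb->; ca->; cc->c

  | cbaaaa => cbaa => cb
  | cccac => ccac => cac => c
  | acc => ac
  | aaa => a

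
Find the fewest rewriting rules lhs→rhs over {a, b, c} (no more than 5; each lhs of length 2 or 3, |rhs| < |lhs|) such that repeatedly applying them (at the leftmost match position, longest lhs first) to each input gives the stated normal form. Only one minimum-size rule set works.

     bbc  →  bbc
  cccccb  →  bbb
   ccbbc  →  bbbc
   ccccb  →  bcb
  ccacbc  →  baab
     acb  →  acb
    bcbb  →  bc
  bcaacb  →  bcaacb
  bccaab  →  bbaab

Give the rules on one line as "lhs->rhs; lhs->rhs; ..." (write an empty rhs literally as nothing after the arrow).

  | bbc
  | cccccb => bccb => bbb
  | ccbbc => bbbc
  | ccccb => bcb

cbb->c; cbc->ab; cc->b; ccc->b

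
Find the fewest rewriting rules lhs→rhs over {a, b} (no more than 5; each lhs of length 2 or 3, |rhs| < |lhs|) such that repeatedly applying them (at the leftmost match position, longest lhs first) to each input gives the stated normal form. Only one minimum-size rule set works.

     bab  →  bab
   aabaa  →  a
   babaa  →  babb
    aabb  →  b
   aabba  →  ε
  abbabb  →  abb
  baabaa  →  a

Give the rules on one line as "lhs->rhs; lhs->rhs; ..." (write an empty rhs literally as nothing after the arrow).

aa->b; aaa->; bba->; bbb->aa

  | bab
  | aabaa => bbaa => a
  | babaa => babb
  | aabb => bbb => aa => b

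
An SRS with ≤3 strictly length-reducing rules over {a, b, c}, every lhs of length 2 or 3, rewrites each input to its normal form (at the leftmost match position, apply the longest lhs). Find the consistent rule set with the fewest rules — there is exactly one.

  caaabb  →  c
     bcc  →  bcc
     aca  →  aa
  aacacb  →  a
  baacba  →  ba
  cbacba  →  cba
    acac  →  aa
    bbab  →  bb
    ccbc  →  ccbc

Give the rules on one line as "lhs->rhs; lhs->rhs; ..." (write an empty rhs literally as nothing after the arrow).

aab->; ab->; ac->a

  | caaabb => cab => c
  | bcc
  | aca => aa
  | aacacb => aaacb => aaab => a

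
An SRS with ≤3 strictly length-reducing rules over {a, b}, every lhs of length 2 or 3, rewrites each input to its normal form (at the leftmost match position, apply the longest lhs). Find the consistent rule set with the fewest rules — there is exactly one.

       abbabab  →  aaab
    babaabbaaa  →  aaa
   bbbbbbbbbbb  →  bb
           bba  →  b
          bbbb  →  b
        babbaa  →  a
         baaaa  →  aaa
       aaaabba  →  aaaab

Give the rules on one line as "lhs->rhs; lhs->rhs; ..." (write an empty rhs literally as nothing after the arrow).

  | abbabab => ababab => aabab => aaab
  | babaabbaaa => abaabbaaa => aabbaaa => aabaa => aaa
  | bbbbbbbbbbb => bbbbbbbb => bbbbb => bb
  | bba => b

ba->; bab->ab; bbb->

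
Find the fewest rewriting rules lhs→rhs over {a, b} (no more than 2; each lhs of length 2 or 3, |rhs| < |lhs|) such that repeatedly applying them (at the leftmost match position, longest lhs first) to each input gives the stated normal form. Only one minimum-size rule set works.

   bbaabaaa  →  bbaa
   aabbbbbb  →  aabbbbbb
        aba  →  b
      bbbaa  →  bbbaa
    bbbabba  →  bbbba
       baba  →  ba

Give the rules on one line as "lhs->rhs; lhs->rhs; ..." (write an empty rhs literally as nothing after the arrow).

aba->b; bab->b

  | bbaabaaa => bbabaa => bbaa
  | aabbbbbb
  | aba => b
  | bbbaa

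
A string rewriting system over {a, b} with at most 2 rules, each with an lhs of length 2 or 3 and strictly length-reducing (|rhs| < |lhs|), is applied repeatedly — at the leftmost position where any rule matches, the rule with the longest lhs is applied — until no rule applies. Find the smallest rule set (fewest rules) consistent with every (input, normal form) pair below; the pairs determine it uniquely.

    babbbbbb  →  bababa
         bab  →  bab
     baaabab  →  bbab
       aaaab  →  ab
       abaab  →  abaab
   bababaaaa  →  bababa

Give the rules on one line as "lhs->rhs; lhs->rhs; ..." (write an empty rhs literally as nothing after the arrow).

aaa->; bbb->ba

  | babbbbbb => bababbb => bababa
  | bab
  | baaabab => bbab
  | aaaab => ab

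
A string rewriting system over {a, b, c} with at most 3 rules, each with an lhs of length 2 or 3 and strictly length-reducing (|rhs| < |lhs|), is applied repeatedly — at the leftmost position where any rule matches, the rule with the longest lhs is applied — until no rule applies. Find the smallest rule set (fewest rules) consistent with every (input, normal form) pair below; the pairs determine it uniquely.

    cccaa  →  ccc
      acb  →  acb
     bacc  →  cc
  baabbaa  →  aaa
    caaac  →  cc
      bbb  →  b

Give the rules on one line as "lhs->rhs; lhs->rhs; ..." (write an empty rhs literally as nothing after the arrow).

  | cccaa => ccca => ccc
  | acb
  | bacc => cc
  | baabbaa => abbaa => aaa

ba->; bb->; ca->c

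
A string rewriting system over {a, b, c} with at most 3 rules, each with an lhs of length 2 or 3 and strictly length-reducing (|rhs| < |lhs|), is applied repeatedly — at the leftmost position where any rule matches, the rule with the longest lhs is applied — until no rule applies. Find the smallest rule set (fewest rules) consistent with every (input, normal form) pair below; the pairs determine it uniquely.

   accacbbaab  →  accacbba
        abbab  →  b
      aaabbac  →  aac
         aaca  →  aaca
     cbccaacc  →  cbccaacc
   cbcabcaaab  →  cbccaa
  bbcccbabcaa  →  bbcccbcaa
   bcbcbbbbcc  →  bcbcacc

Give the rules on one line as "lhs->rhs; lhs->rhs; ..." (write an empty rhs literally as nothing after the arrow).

ab->; bbb->aa

  | accacbbaab => accacbba
  | abbab => bab => b
  | aaabbac => aabac => aac
  | aaca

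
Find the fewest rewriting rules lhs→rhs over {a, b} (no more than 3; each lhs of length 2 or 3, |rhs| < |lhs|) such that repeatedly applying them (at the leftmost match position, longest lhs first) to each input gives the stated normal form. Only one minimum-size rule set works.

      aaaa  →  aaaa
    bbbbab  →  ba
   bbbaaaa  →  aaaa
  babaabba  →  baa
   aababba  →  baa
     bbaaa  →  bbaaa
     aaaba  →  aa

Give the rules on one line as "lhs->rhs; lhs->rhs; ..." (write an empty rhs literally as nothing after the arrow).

  | aaaa
  | bbbbab => bab => ba
  | bbbaaaa => aaaa
  | babaabba => baaabba => babba => baba => baa

aab->b; ab->a; bbb->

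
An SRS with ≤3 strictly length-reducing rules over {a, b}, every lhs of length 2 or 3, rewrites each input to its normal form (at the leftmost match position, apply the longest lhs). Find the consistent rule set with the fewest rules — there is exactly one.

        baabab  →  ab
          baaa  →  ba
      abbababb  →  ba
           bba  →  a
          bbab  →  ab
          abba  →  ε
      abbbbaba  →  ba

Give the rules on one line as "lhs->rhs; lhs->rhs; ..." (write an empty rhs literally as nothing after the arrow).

aa->; bb->

  | baabab => bbab => ab
  | baaa => ba
  | abbababb => aababb => babb => ba
  | bba => a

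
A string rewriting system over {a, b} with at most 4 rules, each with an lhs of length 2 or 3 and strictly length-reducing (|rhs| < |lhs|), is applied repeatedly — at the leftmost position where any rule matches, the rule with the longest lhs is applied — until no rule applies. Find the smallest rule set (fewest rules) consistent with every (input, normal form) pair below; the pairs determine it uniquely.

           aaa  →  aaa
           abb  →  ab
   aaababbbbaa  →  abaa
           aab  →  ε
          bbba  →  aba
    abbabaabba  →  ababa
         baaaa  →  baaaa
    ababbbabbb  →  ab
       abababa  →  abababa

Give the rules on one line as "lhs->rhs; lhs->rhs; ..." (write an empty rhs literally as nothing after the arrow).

  | aaa
  | abb => ab
  | aaababbbbaa => aabbbbaa => bbbaa => abaa
  | aab => ε

aab->; bb->b; bbb->ab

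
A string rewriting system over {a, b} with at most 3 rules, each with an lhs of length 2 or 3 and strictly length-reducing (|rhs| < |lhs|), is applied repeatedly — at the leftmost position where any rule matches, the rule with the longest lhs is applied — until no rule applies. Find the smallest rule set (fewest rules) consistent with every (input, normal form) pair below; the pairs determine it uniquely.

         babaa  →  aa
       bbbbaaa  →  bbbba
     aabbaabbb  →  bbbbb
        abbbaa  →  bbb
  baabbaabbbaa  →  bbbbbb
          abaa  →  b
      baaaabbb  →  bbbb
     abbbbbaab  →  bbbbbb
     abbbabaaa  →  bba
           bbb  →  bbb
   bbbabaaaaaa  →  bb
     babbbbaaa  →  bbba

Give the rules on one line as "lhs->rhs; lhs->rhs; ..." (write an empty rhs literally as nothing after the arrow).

ab->b; baa->b; bab->

  | babaa => aa
  | bbbbaaa => bbbba
  | aabbaabbb => abbaabbb => bbaabbb => bbbbb
  | abbbaa => bbbaa => bbb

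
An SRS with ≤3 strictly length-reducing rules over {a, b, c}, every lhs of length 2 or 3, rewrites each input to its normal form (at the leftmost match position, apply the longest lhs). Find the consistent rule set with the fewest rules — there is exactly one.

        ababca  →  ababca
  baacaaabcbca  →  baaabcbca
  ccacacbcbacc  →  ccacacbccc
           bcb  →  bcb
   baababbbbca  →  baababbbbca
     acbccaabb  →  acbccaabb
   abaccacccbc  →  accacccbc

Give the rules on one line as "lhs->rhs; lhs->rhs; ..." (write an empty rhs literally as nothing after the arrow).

  | ababca
  | baacaaabcbca => baaabcbca
  | ccacacbcbacc => ccacacbccc
  | bcb

aac->; bac->c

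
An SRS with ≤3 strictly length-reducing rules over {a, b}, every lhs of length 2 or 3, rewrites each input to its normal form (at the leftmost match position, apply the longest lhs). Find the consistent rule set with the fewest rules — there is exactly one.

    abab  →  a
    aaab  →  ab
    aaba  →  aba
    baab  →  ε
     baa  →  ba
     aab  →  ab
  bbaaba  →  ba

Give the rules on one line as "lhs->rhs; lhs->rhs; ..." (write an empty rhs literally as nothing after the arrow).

aa->a; bab->

  | abab => a
  | aaab => aab => ab
  | aaba => aba
  | baab => bab => ε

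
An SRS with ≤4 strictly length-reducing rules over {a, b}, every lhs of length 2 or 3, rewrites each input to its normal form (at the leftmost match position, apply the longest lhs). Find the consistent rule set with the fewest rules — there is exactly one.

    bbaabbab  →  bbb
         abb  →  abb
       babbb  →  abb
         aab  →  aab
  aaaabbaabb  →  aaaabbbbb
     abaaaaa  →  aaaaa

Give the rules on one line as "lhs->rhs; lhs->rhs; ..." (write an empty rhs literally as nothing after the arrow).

aba->a; ba->; baa->bb; bab->a

  | bbaabbab => bbbbbab => bbbba => bbb
  | abb
  | babbb => abb
  | aab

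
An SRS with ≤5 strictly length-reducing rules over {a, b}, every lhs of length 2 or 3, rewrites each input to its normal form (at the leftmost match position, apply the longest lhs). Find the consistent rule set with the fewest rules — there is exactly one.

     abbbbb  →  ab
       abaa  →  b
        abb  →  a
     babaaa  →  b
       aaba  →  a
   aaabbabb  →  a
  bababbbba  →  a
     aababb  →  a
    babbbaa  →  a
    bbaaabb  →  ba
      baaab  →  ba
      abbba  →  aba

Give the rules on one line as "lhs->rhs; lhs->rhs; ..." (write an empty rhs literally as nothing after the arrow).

  | abbbbb => abbb => ab
  | abaa => aa => b
  | abb => a
  | babaaa => baaa => aa => b

aa->b; aab->ba; baa->a; bb->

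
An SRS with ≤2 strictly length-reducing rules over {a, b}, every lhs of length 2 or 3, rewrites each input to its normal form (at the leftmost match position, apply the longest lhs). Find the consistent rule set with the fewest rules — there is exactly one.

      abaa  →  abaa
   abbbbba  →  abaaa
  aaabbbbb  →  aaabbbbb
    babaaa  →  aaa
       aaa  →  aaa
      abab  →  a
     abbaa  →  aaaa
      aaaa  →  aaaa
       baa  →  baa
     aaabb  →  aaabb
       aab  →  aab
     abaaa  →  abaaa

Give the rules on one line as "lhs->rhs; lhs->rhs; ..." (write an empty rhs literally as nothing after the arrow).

  | abaa
  | abbbbba => abbbaa => abaaa
  | aaabbbbb
  | babaaa => aaa

bab->; bba->aa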